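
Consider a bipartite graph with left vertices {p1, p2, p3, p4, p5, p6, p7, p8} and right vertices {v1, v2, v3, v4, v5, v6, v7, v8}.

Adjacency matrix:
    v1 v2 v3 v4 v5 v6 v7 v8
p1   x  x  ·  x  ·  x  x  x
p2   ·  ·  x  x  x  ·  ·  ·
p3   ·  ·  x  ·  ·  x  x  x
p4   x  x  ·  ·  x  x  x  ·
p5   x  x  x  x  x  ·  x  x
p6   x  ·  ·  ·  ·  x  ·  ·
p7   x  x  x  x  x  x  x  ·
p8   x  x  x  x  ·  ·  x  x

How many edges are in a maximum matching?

A valid assignment of size 8: p1→v6, p2→v4, p3→v7, p4→v5, p5→v8, p6→v1, p7→v2, p8→v3.
All 8 left vertices are matched, so no larger matching exists.

8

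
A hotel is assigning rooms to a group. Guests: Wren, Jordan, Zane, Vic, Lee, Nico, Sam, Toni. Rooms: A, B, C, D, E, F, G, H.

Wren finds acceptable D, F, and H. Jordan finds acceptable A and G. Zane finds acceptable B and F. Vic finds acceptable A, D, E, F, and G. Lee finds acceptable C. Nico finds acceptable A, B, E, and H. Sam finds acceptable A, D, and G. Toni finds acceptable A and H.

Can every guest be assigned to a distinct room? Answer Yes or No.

Yes

For example, pair Wren-D, Jordan-A, Zane-F, Vic-E, Lee-C, Nico-B, Sam-G, Toni-H.
All 8 guests are covered.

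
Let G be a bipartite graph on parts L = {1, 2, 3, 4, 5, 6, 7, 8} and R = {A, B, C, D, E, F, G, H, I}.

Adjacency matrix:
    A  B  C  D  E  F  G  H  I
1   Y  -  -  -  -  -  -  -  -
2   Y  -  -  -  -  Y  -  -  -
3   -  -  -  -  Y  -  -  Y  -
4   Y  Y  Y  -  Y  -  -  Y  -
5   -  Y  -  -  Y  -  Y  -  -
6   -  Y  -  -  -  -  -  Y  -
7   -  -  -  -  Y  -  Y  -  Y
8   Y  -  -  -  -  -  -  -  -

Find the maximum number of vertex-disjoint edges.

7

One maximum matching: 1→A, 2→F, 3→H, 4→C, 5→G, 6→B, 7→E.
The set {1, 8} has only 1 neighbour ({A}), so by Hall's theorem at most 7 of the 8 left vertices can be matched.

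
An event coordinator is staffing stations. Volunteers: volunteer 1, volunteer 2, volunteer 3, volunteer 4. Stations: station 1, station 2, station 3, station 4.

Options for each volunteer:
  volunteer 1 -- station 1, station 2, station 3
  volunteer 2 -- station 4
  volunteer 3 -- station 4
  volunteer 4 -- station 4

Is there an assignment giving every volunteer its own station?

No

The set {volunteer 2, volunteer 3, volunteer 4} has only 1 neighbour ({station 4}), so by Hall's theorem at most 2 of the 4 volunteers can be matched.
Hence no matching covers every volunteer.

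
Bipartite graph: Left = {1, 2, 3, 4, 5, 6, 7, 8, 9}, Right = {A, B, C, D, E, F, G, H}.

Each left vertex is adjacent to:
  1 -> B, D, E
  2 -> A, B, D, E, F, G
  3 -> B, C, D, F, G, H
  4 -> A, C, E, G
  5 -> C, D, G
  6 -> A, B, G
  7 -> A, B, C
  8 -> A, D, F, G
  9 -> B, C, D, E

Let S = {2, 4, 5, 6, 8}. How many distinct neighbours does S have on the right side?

7

The union of neighbours of {2, 4, 5, 6, 8} is {A, B, C, D, E, F, G}, which has 7 elements.
Since |N(S)| = 7 ≥ |S| = 5, Hall's condition holds for this subset.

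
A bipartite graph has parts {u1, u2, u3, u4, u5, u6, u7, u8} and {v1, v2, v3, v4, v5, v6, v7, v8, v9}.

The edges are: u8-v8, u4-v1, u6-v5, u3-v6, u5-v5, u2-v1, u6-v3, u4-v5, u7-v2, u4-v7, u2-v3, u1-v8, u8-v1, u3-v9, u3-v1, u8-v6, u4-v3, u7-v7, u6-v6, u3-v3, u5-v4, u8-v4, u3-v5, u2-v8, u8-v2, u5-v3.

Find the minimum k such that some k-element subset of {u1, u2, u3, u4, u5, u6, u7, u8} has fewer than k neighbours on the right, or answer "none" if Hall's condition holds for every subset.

A matching saturating every left vertex exists, for instance u1→v8, u2→v3, u3→v6, u4→v1, u5→v4, u6→v5, u7→v7, u8→v2.
By Hall's marriage theorem, this means |N(S)| ≥ |S| for every subset S, so no violating subset exists.

none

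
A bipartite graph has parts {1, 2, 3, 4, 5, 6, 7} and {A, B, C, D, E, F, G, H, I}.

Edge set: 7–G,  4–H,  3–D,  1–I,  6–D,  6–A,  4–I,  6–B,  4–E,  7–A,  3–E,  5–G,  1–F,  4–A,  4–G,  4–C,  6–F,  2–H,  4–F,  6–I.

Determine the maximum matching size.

7

For example, pair 1–F, 2–H, 3–D, 4–E, 5–G, 6–B, 7–A.
All 7 left vertices are matched, so no larger matching exists.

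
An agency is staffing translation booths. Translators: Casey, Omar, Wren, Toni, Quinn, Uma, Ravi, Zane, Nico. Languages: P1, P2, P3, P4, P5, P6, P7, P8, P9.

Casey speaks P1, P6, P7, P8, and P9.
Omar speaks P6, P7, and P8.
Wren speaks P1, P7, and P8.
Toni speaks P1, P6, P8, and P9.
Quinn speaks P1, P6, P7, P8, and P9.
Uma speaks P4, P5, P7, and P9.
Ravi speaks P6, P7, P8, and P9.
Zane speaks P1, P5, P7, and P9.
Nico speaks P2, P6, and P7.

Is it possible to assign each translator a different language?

No

The set {Casey, Omar, Wren, Toni, Quinn, Ravi} has only 5 neighbours ({P1, P6, P7, P8, P9}), so by Hall's theorem at most 8 of the 9 translators can be matched.
Hence no matching covers every translator.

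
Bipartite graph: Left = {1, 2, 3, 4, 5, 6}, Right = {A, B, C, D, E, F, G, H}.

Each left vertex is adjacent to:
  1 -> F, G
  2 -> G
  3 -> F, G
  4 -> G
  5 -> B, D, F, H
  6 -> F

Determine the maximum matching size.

3

For example, pair 1-F, 2-G, 5-B.
The set {1, 2, 3, 4, 6} has only 2 neighbours ({F, G}), so by Hall's theorem at most 3 of the 6 left vertices can be matched.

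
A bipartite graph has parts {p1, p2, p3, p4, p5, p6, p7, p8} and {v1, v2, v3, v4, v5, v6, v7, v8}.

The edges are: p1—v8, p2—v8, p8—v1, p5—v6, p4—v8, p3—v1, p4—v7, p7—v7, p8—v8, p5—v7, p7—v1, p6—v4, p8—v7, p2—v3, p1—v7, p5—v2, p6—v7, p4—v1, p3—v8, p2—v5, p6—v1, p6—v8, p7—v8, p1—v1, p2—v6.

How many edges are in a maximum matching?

One maximum matching: p1–v1, p2–v6, p3–v8, p4–v7, p5–v2, p6–v4.
The set {p1, p3, p4, p7, p8} has only 3 neighbours ({v1, v7, v8}), so by Hall's theorem at most 6 of the 8 left vertices can be matched.

6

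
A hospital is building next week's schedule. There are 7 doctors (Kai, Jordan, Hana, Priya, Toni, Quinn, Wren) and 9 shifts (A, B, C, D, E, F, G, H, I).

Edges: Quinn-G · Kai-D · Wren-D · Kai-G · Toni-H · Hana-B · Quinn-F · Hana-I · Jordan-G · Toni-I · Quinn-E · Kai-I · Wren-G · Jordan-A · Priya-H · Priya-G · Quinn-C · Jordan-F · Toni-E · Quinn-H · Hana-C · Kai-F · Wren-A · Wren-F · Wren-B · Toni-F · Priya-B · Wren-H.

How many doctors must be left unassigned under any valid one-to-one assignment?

0

One maximum matching: Kai→D, Jordan→F, Hana→C, Priya→B, Toni→H, Quinn→E, Wren→G.
All 7 doctors are matched, so no larger matching exists.
That matches 7 of the 7, leaving 0 unmatched; no matching can do better.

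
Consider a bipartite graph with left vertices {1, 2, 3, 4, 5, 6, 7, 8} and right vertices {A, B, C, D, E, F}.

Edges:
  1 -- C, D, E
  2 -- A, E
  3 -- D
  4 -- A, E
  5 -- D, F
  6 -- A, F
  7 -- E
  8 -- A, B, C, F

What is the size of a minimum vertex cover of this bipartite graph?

The 6 edges 1–C, 2–A, 3–D, 4–E, 5–F, 8–B form a matching, so any vertex cover needs at least 6 vertices (one per matched edge).
Conversely {1, 8, A, D, E, F} meets every edge and has exactly 6 vertices, so 6 is optimal.

6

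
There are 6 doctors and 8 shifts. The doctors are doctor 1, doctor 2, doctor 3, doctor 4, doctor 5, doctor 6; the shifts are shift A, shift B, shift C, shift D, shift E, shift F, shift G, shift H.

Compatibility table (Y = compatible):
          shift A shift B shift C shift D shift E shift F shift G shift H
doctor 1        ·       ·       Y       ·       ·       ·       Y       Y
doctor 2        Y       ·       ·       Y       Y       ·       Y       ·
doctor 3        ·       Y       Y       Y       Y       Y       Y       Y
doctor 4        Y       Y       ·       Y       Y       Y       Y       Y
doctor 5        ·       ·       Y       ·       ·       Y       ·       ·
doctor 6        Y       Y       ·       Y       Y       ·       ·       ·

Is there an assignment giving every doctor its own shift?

One maximum matching: doctor 1-shift H, doctor 2-shift G, doctor 3-shift F, doctor 4-shift A, doctor 5-shift C, doctor 6-shift E.
All 6 doctors are covered.

Yes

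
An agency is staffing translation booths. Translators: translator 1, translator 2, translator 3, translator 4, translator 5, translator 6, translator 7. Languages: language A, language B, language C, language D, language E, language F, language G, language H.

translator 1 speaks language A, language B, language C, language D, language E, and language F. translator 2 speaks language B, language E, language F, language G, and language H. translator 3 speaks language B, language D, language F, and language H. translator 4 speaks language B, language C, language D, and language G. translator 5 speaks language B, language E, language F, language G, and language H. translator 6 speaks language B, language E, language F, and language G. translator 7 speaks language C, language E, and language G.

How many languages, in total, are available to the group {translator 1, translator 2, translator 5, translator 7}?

8

The union of neighbours of {translator 1, translator 2, translator 5, translator 7} is {language A, language B, language C, language D, language E, language F, language G, language H}, which has 8 elements.
Since |N(S)| = 8 ≥ |S| = 4, Hall's condition holds for this subset.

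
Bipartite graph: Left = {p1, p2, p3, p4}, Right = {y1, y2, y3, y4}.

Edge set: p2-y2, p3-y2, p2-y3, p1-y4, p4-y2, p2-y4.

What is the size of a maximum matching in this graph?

3

For example, pair p1→y4, p2→y3, p3→y2.
The set {p3, p4} has only 1 neighbour ({y2}), so by Hall's theorem at most 3 of the 4 left vertices can be matched.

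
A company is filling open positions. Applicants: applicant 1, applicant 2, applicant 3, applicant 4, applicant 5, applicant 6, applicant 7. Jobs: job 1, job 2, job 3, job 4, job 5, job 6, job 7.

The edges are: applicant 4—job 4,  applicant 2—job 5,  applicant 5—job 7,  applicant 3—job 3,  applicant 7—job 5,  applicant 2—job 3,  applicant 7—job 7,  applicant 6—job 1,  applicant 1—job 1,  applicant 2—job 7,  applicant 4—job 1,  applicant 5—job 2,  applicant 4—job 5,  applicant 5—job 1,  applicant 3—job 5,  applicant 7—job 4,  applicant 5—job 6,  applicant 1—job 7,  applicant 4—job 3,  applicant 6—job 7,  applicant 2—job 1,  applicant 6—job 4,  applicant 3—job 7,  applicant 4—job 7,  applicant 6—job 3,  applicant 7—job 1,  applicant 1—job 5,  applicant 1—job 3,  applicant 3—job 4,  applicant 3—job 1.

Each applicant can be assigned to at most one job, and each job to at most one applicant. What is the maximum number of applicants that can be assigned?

A valid assignment of size 6: applicant 1→job 5, applicant 2→job 1, applicant 3→job 4, applicant 4→job 7, applicant 5→job 2, applicant 6→job 3.
The set {applicant 1, applicant 2, applicant 3, applicant 4, applicant 6, applicant 7} has only 5 neighbours ({job 1, job 3, job 4, job 5, job 7}), so by Hall's theorem at most 6 of the 7 applicants can be matched.

6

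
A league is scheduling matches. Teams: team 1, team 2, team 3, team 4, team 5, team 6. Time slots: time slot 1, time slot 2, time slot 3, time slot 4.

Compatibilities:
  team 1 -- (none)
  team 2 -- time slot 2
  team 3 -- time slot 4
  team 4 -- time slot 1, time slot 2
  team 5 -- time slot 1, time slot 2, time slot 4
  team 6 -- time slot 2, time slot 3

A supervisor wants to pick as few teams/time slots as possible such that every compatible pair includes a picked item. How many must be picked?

A maximum matching has 4 edges (e.g. team 2–time slot 2, team 3–time slot 4, team 4–time slot 1, team 6–time slot 3).
By König's theorem the minimum vertex cover has the same size. One such cover is {team 6, time slot 1, time slot 2, time slot 4}.

4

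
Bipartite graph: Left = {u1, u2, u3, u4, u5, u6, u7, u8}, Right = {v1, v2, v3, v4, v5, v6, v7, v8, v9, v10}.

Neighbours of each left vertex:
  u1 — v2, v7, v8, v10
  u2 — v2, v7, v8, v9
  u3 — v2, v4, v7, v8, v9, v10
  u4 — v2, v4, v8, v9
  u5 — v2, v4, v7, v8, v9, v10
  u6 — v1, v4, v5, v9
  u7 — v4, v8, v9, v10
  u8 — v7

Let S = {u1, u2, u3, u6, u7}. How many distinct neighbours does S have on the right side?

The union of neighbours of {u1, u2, u3, u6, u7} is {v1, v2, v4, v5, v7, v8, v9, v10}, which has 8 elements.
Since |N(S)| = 8 ≥ |S| = 5, Hall's condition holds for this subset.

8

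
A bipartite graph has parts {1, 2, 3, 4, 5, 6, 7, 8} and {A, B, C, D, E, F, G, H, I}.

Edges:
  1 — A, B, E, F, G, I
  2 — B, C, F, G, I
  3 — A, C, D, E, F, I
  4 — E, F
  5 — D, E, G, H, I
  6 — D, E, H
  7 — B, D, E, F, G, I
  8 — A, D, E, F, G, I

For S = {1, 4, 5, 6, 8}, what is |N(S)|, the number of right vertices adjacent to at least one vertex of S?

The union of neighbours of {1, 4, 5, 6, 8} is {A, B, D, E, F, G, H, I}, which has 8 elements.
Since |N(S)| = 8 ≥ |S| = 5, Hall's condition holds for this subset.

8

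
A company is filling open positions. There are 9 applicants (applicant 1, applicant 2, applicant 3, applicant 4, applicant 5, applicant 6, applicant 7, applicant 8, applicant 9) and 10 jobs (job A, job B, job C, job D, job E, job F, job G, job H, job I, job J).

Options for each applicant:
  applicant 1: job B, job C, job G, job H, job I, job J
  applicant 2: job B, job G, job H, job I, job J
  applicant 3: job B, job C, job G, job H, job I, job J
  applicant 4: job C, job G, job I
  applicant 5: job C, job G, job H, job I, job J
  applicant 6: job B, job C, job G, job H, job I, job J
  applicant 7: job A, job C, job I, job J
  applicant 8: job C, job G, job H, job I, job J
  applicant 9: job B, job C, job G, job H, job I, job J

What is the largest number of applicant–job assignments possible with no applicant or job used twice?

One maximum matching: applicant 1-job I, applicant 2-job G, applicant 3-job B, applicant 4-job C, applicant 5-job H, applicant 6-job J, applicant 7-job A.
The set {applicant 1, applicant 2, applicant 3, applicant 4, applicant 5, applicant 6, applicant 8, applicant 9} has only 6 neighbours ({job B, job C, job G, job H, job I, job J}), so by Hall's theorem at most 7 of the 9 applicants can be matched.

7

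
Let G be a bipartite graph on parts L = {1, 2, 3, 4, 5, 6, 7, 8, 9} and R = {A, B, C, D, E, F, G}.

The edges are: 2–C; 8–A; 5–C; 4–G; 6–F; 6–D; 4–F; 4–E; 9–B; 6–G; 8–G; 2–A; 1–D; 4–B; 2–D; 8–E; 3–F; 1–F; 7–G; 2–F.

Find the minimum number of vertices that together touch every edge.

A maximum matching has 7 edges (e.g. 1–D, 2–A, 3–F, 4–B, 5–C, 6–G, 8–E).
By König's theorem the minimum vertex cover has the same size. One such cover is {A, B, C, D, E, F, G}.

7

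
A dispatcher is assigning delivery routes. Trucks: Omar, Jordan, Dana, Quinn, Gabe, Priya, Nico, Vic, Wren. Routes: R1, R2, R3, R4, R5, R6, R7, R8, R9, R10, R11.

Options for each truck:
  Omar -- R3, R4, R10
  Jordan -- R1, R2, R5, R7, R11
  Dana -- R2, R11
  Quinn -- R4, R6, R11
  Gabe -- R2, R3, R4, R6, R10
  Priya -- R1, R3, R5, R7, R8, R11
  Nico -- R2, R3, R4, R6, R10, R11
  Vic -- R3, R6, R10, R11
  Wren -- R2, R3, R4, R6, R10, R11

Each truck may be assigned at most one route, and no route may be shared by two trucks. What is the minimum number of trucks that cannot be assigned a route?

A valid assignment of size 8: Omar-R10, Jordan-R1, Dana-R2, Quinn-R4, Gabe-R3, Priya-R5, Nico-R6, Vic-R11.
The set {Omar, Dana, Quinn, Gabe, Nico, Vic, Wren} has only 6 neighbours ({R10, R11, R2, R3, R4, R6}), so by Hall's theorem at most 8 of the 9 trucks can be matched.
That matches 8 of the 9, leaving 1 unmatched; no matching can do better.

1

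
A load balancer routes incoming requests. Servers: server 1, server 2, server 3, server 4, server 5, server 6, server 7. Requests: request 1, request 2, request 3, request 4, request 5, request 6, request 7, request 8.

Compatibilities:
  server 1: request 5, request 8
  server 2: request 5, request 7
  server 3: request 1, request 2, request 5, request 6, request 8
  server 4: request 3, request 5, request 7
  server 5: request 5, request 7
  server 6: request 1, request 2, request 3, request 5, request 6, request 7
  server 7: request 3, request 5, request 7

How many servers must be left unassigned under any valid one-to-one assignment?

For example, pair server 1-request 8, server 2-request 5, server 3-request 2, server 4-request 3, server 5-request 7, server 6-request 6.
The set {server 2, server 4, server 5, server 7} has only 3 neighbours ({request 3, request 5, request 7}), so by Hall's theorem at most 6 of the 7 servers can be matched.
That matches 6 of the 7, leaving 1 unmatched; no matching can do better.

1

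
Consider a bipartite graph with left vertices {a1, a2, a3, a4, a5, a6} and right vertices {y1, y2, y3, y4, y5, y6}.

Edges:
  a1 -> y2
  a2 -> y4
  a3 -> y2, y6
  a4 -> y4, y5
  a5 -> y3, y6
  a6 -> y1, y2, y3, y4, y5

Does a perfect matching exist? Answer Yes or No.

One maximum matching: a1→y2, a2→y4, a3→y6, a4→y5, a5→y3, a6→y1.
Every left vertex is matched, so this is a perfect matching.

Yes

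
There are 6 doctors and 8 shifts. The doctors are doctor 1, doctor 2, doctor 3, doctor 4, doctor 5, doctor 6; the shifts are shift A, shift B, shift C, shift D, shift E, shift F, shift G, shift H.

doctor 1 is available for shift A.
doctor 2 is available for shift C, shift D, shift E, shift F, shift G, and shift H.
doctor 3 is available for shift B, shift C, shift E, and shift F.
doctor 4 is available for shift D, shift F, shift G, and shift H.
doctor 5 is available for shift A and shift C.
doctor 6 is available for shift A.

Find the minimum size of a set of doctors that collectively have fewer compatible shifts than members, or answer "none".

Take S = {doctor 1, doctor 6}. Its neighbourhood is {shift A}, so |N(S)| = 1 < |S| = 2.
No single vertex violates Hall's condition since each has at least one neighbour, so 2 is the minimum.

2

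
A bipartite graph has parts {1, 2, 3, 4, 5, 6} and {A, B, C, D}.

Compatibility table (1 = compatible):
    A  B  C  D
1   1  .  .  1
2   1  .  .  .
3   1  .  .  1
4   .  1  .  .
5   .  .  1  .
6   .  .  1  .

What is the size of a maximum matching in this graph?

4

One maximum matching: 1→D, 2→A, 4→B, 5→C.
The set {1, 2, 3, 5, 6} has only 3 neighbours ({A, C, D}), so by Hall's theorem at most 4 of the 6 left vertices can be matched.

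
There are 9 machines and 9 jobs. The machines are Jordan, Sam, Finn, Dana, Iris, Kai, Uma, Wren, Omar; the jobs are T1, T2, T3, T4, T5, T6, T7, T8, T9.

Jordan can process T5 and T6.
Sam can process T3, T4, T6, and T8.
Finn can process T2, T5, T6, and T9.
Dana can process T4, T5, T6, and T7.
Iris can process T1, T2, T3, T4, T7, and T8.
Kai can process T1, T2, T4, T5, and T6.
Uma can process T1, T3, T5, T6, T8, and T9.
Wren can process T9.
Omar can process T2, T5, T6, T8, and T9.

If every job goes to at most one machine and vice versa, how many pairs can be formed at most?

9

For example, pair Jordan→T6, Sam→T8, Finn→T2, Dana→T7, Iris→T4, Kai→T1, Uma→T3, Wren→T9, Omar→T5.
All 9 machines are matched, so no larger matching exists.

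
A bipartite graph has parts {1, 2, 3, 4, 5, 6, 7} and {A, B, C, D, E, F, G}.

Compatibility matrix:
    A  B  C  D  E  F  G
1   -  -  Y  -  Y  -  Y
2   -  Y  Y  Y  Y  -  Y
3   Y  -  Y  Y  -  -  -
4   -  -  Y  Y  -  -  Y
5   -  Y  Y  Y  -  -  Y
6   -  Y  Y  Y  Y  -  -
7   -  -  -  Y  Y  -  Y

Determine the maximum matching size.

For example, pair 1–E, 2–D, 3–A, 4–C, 5–G, 6–B.
The set {1, 2, 4, 5, 6, 7} has only 5 neighbours ({B, C, D, E, G}), so by Hall's theorem at most 6 of the 7 left vertices can be matched.

6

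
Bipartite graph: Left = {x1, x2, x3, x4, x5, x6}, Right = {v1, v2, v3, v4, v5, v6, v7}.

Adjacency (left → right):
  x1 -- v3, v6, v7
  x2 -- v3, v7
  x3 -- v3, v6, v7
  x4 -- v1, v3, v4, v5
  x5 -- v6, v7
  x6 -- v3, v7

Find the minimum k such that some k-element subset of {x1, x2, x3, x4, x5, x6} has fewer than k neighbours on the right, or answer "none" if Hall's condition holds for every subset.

Take S = {x1, x2, x3, x5}. Its neighbourhood is {v3, v6, v7}, so |N(S)| = 3 < |S| = 4.
Every subset of size less than 4 has at least as many neighbours as members, so 4 is the minimum.

4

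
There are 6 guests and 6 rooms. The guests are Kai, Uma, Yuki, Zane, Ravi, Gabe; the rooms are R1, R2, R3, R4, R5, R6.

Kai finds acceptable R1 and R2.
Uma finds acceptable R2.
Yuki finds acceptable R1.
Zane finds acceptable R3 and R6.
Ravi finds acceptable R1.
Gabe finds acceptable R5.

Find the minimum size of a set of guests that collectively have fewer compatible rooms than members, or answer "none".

Take S = {Yuki, Ravi}. Its neighbourhood is {R1}, so |N(S)| = 1 < |S| = 2.
No single vertex violates Hall's condition since each has at least one neighbour, so 2 is the minimum.

2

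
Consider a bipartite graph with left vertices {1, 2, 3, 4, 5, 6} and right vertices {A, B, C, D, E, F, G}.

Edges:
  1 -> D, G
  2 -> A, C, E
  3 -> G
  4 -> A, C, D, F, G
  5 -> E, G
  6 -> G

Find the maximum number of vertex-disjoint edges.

For example, pair 1-D, 2-C, 3-G, 4-A, 5-E.
The set {3, 6} has only 1 neighbour ({G}), so by Hall's theorem at most 5 of the 6 left vertices can be matched.

5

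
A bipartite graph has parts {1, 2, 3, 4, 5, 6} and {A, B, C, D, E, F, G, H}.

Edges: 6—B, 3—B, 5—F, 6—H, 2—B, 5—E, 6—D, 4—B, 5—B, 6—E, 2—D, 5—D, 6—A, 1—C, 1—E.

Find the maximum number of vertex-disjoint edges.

For example, pair 1→C, 2→D, 3→B, 5→E, 6→A.
The set {3, 4} has only 1 neighbour ({B}), so by Hall's theorem at most 5 of the 6 left vertices can be matched.

5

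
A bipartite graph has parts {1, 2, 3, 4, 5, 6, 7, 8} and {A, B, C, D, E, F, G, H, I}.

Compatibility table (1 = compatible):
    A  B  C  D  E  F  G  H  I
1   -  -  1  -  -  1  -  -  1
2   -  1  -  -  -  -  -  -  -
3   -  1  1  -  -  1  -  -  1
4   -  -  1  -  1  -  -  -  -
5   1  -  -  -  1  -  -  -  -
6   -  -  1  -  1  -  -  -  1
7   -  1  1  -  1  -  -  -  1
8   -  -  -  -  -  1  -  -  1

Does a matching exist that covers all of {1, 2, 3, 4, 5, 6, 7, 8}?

The set {1, 2, 3, 4, 6, 7, 8} has only 5 neighbours ({B, C, E, F, I}), so by Hall's theorem at most 6 of the 8 left vertices can be matched.
Hence no matching covers every left vertex.

No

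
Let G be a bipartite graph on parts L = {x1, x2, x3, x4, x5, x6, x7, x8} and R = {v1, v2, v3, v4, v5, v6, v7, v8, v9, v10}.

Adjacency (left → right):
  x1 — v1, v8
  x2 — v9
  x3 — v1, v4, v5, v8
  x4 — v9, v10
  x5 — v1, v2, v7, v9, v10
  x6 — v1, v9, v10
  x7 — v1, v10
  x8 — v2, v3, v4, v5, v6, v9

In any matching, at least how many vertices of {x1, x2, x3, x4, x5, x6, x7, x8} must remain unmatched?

1

One maximum matching: x1-v8, x2-v9, x3-v4, x4-v10, x5-v2, x6-v1, x8-v3.
The set {x2, x4, x6, x7} has only 3 neighbours ({v1, v10, v9}), so by Hall's theorem at most 7 of the 8 left vertices can be matched.
That matches 7 of the 8, leaving 1 unmatched; no matching can do better.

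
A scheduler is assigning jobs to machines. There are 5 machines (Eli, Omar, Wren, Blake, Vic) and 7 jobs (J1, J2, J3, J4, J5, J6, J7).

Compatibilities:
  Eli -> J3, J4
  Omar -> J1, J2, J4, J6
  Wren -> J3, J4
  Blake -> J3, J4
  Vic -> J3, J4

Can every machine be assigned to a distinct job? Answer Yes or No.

The set {Eli, Wren, Blake, Vic} has only 2 neighbours ({J3, J4}), so by Hall's theorem at most 3 of the 5 machines can be matched.
Hence no matching covers every machine.

No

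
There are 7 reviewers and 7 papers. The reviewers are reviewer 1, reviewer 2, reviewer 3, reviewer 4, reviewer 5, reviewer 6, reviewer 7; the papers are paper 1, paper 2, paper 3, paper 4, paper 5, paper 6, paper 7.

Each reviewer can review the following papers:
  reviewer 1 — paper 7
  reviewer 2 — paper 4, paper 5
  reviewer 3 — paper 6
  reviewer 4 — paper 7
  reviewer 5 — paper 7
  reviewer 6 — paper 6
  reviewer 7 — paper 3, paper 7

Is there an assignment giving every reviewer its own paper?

The set {reviewer 1, reviewer 3, reviewer 4, reviewer 5, reviewer 6} has only 2 neighbours ({paper 6, paper 7}), so by Hall's theorem at most 4 of the 7 reviewers can be matched.
Hence no matching covers every reviewer.

No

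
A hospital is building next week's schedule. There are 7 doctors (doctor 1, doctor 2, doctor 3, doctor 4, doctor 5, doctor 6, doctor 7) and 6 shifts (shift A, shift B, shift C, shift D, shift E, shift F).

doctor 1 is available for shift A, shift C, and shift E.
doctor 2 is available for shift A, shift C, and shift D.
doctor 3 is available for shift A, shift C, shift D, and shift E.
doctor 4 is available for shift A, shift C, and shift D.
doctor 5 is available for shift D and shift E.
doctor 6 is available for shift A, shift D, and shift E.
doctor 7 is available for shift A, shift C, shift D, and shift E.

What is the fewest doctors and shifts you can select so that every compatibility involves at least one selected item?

{shift A, shift C, shift D, shift E} is a vertex cover of size 4: every edge has an endpoint in this set.
No smaller cover exists because doctor 1–shift E, doctor 2–shift C, doctor 3–shift D, doctor 4–shift A is a matching of size 4, and a cover must include an endpoint of each of these disjoint edges (König's theorem).

4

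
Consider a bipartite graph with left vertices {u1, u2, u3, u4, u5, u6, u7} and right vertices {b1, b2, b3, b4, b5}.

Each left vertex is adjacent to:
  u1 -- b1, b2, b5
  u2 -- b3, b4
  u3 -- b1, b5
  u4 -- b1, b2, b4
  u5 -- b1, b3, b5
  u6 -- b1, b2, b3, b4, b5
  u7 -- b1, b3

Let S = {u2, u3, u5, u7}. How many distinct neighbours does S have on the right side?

4

The union of neighbours of {u2, u3, u5, u7} is {b1, b3, b4, b5}, which has 4 elements.
Since |N(S)| = 4 ≥ |S| = 4, Hall's condition holds for this subset.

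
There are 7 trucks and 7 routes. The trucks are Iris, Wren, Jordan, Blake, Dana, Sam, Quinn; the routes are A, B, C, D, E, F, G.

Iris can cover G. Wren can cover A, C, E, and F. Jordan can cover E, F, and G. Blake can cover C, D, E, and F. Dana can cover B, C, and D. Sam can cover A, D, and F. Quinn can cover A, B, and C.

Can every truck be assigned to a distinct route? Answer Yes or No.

Yes

A valid assignment of size 7: Iris→G, Wren→A, Jordan→F, Blake→E, Dana→C, Sam→D, Quinn→B.
All 7 trucks are covered.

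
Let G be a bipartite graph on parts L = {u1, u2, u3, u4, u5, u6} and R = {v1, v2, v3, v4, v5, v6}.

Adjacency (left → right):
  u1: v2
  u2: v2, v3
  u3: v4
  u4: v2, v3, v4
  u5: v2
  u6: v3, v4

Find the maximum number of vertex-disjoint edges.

One maximum matching: u1-v2, u2-v3, u3-v4.
The set {u1, u2, u3, u4, u5, u6} has only 3 neighbours ({v2, v3, v4}), so by Hall's theorem at most 3 of the 6 left vertices can be matched.

3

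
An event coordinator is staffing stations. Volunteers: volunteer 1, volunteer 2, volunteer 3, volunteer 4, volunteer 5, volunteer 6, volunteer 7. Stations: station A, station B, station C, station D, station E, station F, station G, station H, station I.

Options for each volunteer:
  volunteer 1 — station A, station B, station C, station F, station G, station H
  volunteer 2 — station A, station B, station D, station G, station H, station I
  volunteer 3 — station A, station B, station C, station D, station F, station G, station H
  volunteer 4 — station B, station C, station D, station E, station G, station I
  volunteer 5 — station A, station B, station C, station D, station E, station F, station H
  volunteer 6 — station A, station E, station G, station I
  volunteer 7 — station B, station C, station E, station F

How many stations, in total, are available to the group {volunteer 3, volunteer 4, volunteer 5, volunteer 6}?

The union of neighbours of {volunteer 3, volunteer 4, volunteer 5, volunteer 6} is {station A, station B, station C, station D, station E, station F, station G, station H, station I}, which has 9 elements.
Since |N(S)| = 9 ≥ |S| = 4, Hall's condition holds for this subset.

9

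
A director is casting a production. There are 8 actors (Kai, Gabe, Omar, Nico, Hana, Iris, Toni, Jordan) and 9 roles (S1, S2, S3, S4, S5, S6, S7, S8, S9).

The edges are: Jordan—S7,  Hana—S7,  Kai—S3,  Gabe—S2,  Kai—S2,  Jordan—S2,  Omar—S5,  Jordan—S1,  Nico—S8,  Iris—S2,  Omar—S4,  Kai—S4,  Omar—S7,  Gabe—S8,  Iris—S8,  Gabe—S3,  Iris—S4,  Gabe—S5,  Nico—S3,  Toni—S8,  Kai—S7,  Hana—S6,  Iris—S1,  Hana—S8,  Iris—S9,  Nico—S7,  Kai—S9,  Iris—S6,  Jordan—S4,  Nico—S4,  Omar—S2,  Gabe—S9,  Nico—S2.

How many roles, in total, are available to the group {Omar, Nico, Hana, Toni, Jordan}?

8

The union of neighbours of {Omar, Nico, Hana, Toni, Jordan} is {S1, S2, S3, S4, S5, S6, S7, S8}, which has 8 elements.
Since |N(S)| = 8 ≥ |S| = 5, Hall's condition holds for this subset.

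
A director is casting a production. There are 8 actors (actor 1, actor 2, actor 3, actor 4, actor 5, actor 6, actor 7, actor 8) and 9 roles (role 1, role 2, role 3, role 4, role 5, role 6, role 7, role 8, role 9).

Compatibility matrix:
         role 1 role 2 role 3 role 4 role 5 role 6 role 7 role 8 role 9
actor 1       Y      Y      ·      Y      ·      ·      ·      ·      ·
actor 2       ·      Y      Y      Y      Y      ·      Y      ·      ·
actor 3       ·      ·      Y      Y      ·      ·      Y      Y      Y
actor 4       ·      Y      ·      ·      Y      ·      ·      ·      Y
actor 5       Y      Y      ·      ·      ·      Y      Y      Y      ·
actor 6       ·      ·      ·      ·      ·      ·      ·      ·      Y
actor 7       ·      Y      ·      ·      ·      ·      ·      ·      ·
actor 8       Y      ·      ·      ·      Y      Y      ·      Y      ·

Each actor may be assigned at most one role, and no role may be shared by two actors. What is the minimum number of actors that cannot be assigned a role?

For example, pair actor 1-role 4, actor 2-role 3, actor 3-role 8, actor 4-role 5, actor 5-role 7, actor 6-role 9, actor 7-role 2, actor 8-role 1.
This saturates every actor, so 8 is the maximum.
That matches 8 of the 8, leaving 0 unmatched; no matching can do better.

0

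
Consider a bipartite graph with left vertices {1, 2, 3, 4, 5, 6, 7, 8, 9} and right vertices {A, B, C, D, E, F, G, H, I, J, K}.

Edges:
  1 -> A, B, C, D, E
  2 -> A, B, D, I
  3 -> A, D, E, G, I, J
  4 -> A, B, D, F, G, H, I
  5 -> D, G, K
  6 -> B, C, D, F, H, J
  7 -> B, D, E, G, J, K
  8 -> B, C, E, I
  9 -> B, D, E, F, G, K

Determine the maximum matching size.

One maximum matching: 1→E, 2→I, 3→J, 4→A, 5→D, 6→H, 7→K, 8→B, 9→G.
All 9 left vertices are matched, so no larger matching exists.

9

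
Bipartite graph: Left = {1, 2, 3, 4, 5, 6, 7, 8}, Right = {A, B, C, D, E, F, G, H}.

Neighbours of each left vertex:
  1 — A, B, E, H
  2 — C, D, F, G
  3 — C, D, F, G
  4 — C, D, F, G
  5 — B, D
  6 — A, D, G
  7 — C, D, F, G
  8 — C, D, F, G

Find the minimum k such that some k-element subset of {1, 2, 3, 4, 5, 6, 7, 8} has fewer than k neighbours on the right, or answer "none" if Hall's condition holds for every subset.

5

Take S = {2, 3, 4, 7, 8}. Its neighbourhood is {C, D, F, G}, so |N(S)| = 4 < |S| = 5.
Every subset of size less than 5 has at least as many neighbours as members, so 5 is the minimum.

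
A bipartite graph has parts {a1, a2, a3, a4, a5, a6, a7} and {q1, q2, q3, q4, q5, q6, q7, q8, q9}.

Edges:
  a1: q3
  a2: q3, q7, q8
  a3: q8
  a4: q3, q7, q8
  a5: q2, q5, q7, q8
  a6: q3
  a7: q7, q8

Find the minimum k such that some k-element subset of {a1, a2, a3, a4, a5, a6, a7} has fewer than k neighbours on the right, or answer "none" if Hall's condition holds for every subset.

2

Take S = {a1, a6}. Its neighbourhood is {q3}, so |N(S)| = 1 < |S| = 2.
No single vertex violates Hall's condition since each has at least one neighbour, so 2 is the minimum.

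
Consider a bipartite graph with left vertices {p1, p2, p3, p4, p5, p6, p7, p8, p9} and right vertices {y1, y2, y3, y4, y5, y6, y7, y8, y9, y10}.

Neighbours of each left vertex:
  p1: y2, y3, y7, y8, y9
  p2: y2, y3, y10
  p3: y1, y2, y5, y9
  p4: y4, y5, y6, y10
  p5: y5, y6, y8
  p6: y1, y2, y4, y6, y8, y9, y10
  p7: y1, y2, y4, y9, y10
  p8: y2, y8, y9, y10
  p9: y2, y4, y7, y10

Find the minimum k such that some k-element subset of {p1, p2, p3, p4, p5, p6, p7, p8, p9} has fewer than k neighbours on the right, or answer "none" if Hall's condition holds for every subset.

A matching saturating every left vertex exists, for instance p1→y3, p2→y10, p3→y1, p4→y4, p5→y8, p6→y6, p7→y9, p8→y2, p9→y7.
By Hall's marriage theorem, this means |N(S)| ≥ |S| for every subset S, so no violating subset exists.

none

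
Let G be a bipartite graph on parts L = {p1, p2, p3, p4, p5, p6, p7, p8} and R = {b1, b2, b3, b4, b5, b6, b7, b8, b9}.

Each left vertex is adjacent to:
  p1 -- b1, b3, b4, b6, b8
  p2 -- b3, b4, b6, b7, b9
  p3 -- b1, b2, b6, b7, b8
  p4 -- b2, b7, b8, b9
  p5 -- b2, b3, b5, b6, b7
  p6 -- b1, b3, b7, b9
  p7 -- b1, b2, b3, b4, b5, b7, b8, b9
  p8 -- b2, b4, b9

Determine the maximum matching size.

8

For example, pair p1-b8, p2-b6, p3-b1, p4-b2, p5-b5, p6-b3, p7-b7, p8-b4.
This saturates every left vertex, so 8 is the maximum.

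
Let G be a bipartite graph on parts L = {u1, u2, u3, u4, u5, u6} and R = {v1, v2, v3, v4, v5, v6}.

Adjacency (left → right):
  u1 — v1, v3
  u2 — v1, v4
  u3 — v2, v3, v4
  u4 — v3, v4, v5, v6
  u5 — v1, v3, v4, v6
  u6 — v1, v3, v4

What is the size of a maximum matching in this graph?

6

For example, pair u1→v3, u2→v4, u3→v2, u4→v5, u5→v6, u6→v1.
This saturates every left vertex, so 6 is the maximum.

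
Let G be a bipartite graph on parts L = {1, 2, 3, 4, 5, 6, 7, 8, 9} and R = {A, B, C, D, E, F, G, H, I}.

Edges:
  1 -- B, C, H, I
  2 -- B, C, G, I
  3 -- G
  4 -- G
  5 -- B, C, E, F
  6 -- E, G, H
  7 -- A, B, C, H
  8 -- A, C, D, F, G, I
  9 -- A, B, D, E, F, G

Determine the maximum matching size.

A valid assignment of size 8: 1–C, 2–I, 3–G, 5–E, 6–H, 7–B, 8–F, 9–A.
The set {3, 4} has only 1 neighbour ({G}), so by Hall's theorem at most 8 of the 9 left vertices can be matched.

8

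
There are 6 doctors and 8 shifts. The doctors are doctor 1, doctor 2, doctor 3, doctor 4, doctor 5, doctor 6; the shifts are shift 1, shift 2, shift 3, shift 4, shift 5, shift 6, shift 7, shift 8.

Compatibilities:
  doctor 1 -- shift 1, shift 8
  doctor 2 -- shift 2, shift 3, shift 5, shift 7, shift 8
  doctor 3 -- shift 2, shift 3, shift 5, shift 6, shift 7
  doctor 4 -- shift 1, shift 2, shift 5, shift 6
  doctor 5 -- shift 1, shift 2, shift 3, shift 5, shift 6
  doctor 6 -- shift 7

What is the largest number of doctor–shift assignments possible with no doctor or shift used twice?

6

For example, pair doctor 1-shift 1, doctor 2-shift 8, doctor 3-shift 5, doctor 4-shift 2, doctor 5-shift 6, doctor 6-shift 7.
This saturates every doctor, so 6 is the maximum.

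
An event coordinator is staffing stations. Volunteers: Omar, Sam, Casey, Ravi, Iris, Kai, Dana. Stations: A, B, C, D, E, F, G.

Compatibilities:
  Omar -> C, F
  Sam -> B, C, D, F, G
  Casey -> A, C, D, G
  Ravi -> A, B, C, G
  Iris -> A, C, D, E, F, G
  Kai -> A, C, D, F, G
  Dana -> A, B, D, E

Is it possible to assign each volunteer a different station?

For example, pair Omar–F, Sam–G, Casey–D, Ravi–C, Iris–E, Kai–A, Dana–B.
Every volunteer is matched, so this is a perfect matching.

Yes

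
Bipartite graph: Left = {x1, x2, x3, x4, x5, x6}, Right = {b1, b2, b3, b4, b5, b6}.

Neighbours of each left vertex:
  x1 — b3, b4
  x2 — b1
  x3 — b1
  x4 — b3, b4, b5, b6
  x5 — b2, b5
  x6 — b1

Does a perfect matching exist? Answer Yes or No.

No

The set {x2, x3, x6} has only 1 neighbour ({b1}), so by Hall's theorem at most 4 of the 6 left vertices can be matched.
Hence no matching covers every left vertex.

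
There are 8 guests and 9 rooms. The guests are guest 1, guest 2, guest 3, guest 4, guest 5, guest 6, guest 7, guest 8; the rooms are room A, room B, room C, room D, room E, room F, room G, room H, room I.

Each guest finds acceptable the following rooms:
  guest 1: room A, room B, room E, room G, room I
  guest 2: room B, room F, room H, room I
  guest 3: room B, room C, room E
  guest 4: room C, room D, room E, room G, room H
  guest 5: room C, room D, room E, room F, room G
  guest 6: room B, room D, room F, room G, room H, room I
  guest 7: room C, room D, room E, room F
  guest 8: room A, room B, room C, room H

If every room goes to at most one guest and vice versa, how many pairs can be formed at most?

8

A valid assignment of size 8: guest 1-room A, guest 2-room I, guest 3-room B, guest 4-room C, guest 5-room F, guest 6-room D, guest 7-room E, guest 8-room H.
All 8 guests are matched, so no larger matching exists.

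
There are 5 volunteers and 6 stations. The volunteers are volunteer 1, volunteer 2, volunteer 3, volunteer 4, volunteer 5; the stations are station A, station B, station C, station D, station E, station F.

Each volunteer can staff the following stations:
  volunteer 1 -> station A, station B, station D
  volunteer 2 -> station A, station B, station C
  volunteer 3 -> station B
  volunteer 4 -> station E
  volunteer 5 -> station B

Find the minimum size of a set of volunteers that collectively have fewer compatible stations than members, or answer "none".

Take S = {volunteer 3, volunteer 5}. Its neighbourhood is {station B}, so |N(S)| = 1 < |S| = 2.
No single vertex violates Hall's condition since each has at least one neighbour, so 2 is the minimum.

2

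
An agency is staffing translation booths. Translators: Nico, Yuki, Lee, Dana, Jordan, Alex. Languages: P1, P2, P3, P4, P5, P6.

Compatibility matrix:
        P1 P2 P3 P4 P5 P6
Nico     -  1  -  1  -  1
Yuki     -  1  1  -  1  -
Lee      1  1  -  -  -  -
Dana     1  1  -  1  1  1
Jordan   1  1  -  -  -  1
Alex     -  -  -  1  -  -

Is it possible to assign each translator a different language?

Yes

One maximum matching: Nico-P6, Yuki-P3, Lee-P2, Dana-P5, Jordan-P1, Alex-P4.
Every translator is matched, so this is a perfect matching.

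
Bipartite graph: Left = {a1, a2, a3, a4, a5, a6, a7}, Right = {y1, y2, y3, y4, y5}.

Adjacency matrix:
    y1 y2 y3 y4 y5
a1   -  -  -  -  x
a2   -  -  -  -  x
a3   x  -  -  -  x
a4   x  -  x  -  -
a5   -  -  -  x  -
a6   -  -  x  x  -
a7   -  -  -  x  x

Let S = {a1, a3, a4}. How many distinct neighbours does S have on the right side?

The union of neighbours of {a1, a3, a4} is {y1, y3, y5}, which has 3 elements.
Since |N(S)| = 3 ≥ |S| = 3, Hall's condition holds for this subset.

3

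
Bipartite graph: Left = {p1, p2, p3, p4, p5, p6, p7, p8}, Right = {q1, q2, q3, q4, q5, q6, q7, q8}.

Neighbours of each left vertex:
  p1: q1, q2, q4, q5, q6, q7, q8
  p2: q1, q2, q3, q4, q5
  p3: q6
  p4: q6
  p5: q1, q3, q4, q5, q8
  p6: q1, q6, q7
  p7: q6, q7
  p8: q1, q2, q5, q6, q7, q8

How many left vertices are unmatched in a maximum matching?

One maximum matching: p1-q4, p2-q2, p3-q6, p5-q3, p6-q1, p7-q7, p8-q8.
The set {p3, p4} has only 1 neighbour ({q6}), so by Hall's theorem at most 7 of the 8 left vertices can be matched.
That matches 7 of the 8, leaving 1 unmatched; no matching can do better.

1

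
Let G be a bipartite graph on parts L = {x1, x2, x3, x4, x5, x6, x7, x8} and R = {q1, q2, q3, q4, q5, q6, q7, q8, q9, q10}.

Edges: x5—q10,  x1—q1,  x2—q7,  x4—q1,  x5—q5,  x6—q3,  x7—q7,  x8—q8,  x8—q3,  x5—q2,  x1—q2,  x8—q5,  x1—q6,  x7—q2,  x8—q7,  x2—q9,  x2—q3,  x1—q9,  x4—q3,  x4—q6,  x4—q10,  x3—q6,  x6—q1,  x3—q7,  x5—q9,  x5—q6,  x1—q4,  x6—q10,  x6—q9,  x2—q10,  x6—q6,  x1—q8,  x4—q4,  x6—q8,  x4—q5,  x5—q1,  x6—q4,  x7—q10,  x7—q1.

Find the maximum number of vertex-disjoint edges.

For example, pair x1–q4, x2–q10, x3–q7, x4–q1, x5–q6, x6–q9, x7–q2, x8–q8.
All 8 left vertices are matched, so no larger matching exists.

8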